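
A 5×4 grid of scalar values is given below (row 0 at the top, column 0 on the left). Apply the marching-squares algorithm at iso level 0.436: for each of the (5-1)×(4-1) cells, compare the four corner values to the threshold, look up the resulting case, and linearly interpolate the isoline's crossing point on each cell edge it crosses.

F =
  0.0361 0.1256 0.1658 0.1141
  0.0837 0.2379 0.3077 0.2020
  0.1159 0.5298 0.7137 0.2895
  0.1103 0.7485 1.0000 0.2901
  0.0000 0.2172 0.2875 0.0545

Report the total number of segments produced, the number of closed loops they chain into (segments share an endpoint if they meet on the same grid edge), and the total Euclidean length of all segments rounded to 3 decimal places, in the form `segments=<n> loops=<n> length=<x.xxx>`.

cell (1,0): code 0100 → (1.679,1.000)–(2.000,0.773)
cell (1,1): code 1100 → (1.316,2.000)–(1.679,1.000)
cell (1,2): code 1000 → (2.000,2.655)–(1.316,2.000)
cell (2,0): code 0110 → (2.000,0.773)–(3.000,0.510)
cell (2,2): code 1001 → (3.000,2.794)–(2.000,2.655)
cell (3,0): code 0010 → (3.000,0.510)–(3.588,1.000)
cell (3,1): code 0011 → (3.588,1.000)–(3.792,2.000)
cell (3,2): code 0001 → (3.792,2.000)–(3.000,2.794)
total: 8 segments, chained into 1 closed loop(s), length Σ = 7.354786

segments=8 loops=1 length=7.355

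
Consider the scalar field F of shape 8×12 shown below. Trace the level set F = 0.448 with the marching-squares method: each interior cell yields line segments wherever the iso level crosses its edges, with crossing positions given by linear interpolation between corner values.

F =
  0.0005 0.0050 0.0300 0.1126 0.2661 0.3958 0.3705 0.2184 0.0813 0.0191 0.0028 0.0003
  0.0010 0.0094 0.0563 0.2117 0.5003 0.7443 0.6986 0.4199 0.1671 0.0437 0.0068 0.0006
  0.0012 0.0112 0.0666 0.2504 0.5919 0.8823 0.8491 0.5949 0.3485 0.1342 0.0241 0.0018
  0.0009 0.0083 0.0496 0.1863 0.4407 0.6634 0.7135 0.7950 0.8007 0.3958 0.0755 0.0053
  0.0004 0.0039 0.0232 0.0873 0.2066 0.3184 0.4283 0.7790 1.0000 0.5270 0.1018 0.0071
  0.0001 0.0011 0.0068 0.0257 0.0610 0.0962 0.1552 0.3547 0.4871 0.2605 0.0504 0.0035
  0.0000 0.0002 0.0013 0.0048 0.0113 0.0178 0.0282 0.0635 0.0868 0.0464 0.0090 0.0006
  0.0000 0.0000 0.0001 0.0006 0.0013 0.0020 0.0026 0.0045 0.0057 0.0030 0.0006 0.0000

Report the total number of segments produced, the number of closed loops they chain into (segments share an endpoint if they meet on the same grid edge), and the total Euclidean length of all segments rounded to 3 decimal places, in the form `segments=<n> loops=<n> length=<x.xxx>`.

segments=22 loops=1 length=15.870

cell (0,3): code 0100 → (0.777,4.000)–(1.000,3.819)
cell (0,4): code 1100 → (0.150,5.000)–(0.777,4.000)
cell (0,5): code 1100 → (0.236,6.000)–(0.150,5.000)
cell (0,6): code 1000 → (1.000,6.899)–(0.236,6.000)
cell (1,3): code 0110 → (1.000,3.819)–(2.000,3.579)
cell (1,6): code 1101 → (1.161,7.000)–(1.000,6.899)
cell (1,7): code 1000 → (2.000,7.596)–(1.161,7.000)
cell (2,3): code 0010 → (2.000,3.579)–(2.952,4.000)
cell (2,4): code 0111 → (2.952,4.000)–(3.000,4.033)
cell (2,7): code 1101 → (2.220,8.000)–(2.000,7.596)
cell (2,8): code 1000 → (3.000,8.871)–(2.220,8.000)
cell (3,4): code 0010 → (3.000,4.033)–(3.624,5.000)
cell (3,5): code 0011 → (3.624,5.000)–(3.931,6.000)
cell (3,6): code 0111 → (3.931,6.000)–(4.000,6.056)
cell (3,8): code 1101 → (3.398,9.000)–(3.000,8.871)
cell (3,9): code 1000 → (4.000,9.186)–(3.398,9.000)
cell (4,6): code 0010 → (4.000,6.056)–(4.780,7.000)
cell (4,7): code 0111 → (4.780,7.000)–(5.000,7.705)
cell (4,8): code 1011 → (5.000,8.173)–(4.296,9.000)
cell (4,9): code 0001 → (4.296,9.000)–(4.000,9.186)
cell (5,7): code 0010 → (5.000,7.705)–(5.098,8.000)
cell (5,8): code 0001 → (5.098,8.000)–(5.000,8.173)
total: 22 segments, chained into 1 closed loop(s), length Σ = 15.869867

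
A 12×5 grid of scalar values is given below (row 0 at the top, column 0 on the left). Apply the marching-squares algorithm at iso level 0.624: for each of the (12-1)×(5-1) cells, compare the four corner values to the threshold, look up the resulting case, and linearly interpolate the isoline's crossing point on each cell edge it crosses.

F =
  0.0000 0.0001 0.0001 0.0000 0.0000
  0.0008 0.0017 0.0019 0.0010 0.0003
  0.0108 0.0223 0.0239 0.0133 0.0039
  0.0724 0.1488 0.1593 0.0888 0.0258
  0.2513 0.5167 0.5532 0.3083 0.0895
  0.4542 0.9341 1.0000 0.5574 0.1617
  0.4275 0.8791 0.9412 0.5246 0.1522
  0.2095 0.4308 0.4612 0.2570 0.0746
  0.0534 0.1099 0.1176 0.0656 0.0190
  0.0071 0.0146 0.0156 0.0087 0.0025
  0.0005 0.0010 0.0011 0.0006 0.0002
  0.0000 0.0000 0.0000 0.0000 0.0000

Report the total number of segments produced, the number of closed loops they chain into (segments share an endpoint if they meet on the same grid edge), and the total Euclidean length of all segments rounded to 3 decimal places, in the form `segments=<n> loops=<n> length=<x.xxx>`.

cell (4,0): code 0100 → (4.257,1.000)–(5.000,0.354)
cell (4,1): code 1100 → (4.158,2.000)–(4.257,1.000)
cell (4,2): code 1000 → (5.000,2.850)–(4.158,2.000)
cell (5,0): code 0110 → (5.000,0.354)–(6.000,0.435)
cell (5,2): code 1001 → (6.000,2.761)–(5.000,2.850)
cell (6,0): code 0010 → (6.000,0.435)–(6.569,1.000)
cell (6,1): code 0011 → (6.569,1.000)–(6.661,2.000)
cell (6,2): code 0001 → (6.661,2.000)–(6.000,2.761)
total: 8 segments, chained into 1 closed loop(s), length Σ = 8.006624

segments=8 loops=1 length=8.007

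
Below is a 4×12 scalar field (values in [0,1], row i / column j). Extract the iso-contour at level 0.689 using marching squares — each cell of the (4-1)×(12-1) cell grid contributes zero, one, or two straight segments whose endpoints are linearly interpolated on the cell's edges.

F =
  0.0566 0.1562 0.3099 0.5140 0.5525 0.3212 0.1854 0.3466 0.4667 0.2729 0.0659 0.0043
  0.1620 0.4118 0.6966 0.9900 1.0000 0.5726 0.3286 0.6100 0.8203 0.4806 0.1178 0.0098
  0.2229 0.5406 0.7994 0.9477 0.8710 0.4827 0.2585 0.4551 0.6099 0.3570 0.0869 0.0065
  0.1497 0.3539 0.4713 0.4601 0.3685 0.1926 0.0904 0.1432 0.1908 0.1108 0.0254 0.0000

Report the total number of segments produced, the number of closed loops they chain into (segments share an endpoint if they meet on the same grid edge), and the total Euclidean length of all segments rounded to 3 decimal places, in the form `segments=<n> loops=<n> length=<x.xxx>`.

segments=14 loops=2 length=11.372

cell (0,1): code 0100 → (0.980,2.000)–(1.000,1.973)
cell (0,2): code 1100 → (0.368,3.000)–(0.980,2.000)
cell (0,3): code 1100 → (0.305,4.000)–(0.368,3.000)
cell (0,4): code 1000 → (1.000,4.728)–(0.305,4.000)
cell (0,7): code 0100 → (0.629,8.000)–(1.000,7.376)
cell (0,8): code 1000 → (1.000,8.387)–(0.629,8.000)
cell (1,1): code 0110 → (1.000,1.973)–(2.000,1.573)
cell (1,4): code 1001 → (2.000,4.469)–(1.000,4.728)
cell (1,7): code 0010 → (1.000,7.376)–(1.624,8.000)
cell (1,8): code 0001 → (1.624,8.000)–(1.000,8.387)
cell (2,1): code 0010 → (2.000,1.573)–(2.336,2.000)
cell (2,2): code 0011 → (2.336,2.000)–(2.531,3.000)
cell (2,3): code 0011 → (2.531,3.000)–(2.362,4.000)
cell (2,4): code 0001 → (2.362,4.000)–(2.000,4.469)
total: 14 segments, chained into 2 closed loop(s), length Σ = 11.371669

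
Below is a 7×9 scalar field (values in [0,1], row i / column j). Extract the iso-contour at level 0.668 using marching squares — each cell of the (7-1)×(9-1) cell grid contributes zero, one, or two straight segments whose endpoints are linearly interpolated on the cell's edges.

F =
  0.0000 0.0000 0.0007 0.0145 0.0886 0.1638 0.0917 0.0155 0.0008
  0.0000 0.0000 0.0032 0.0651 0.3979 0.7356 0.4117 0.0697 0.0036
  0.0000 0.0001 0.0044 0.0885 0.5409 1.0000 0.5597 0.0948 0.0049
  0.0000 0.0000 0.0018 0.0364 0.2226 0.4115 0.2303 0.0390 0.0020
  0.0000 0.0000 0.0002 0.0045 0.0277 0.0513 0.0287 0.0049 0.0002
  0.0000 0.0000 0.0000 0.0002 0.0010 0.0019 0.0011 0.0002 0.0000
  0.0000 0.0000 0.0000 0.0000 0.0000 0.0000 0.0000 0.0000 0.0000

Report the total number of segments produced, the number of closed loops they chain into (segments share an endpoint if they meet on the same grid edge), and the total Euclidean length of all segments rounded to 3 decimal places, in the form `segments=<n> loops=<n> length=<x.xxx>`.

cell (0,4): code 0100 → (0.882,5.000)–(1.000,4.800)
cell (0,5): code 1000 → (1.000,5.209)–(0.882,5.000)
cell (1,4): code 0110 → (1.000,4.800)–(2.000,4.277)
cell (1,5): code 1001 → (2.000,5.754)–(1.000,5.209)
cell (2,4): code 0010 → (2.000,4.277)–(2.564,5.000)
cell (2,5): code 0001 → (2.564,5.000)–(2.000,5.754)
total: 6 segments, chained into 1 closed loop(s), length Σ = 4.598758

segments=6 loops=1 length=4.599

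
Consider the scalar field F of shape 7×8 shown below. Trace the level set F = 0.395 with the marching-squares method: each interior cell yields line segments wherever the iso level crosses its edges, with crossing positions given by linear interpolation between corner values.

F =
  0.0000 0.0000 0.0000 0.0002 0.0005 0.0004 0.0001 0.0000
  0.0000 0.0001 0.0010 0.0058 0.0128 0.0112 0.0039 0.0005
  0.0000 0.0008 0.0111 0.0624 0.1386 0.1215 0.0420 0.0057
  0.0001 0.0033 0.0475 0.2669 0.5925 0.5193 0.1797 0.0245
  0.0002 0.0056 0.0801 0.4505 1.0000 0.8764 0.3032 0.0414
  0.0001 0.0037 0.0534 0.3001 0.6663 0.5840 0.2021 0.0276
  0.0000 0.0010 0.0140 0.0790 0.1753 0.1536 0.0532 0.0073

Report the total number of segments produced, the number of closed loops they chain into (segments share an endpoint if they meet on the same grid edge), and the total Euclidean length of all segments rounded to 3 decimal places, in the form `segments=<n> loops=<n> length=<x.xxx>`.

segments=12 loops=1 length=9.211

cell (2,3): code 0100 → (2.565,4.000)–(3.000,3.393)
cell (2,4): code 1100 → (2.688,5.000)–(2.565,4.000)
cell (2,5): code 1000 → (3.000,5.366)–(2.688,5.000)
cell (3,2): code 0100 → (3.698,3.000)–(4.000,2.850)
cell (3,3): code 1110 → (3.000,3.393)–(3.698,3.000)
cell (3,5): code 1001 → (4.000,5.840)–(3.000,5.366)
cell (4,2): code 0010 → (4.000,2.850)–(4.369,3.000)
cell (4,3): code 0111 → (4.369,3.000)–(5.000,3.259)
cell (4,5): code 1001 → (5.000,5.495)–(4.000,5.840)
cell (5,3): code 0010 → (5.000,3.259)–(5.553,4.000)
cell (5,4): code 0011 → (5.553,4.000)–(5.439,5.000)
cell (5,5): code 0001 → (5.439,5.000)–(5.000,5.495)
total: 12 segments, chained into 1 closed loop(s), length Σ = 9.210681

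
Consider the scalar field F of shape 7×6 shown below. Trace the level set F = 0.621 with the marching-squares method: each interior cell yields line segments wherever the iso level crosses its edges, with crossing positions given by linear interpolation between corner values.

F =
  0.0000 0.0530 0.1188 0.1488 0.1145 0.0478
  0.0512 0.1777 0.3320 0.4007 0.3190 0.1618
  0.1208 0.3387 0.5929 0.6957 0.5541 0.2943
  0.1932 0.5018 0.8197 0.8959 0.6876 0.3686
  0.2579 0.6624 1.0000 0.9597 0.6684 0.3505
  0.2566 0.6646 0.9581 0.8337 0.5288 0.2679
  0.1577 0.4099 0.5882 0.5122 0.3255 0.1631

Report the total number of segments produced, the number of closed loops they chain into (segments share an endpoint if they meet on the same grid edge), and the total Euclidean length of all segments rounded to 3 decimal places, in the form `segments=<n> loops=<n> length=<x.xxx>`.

cell (1,2): code 0100 → (1.747,3.000)–(2.000,2.273)
cell (1,3): code 1000 → (2.000,3.528)–(1.747,3.000)
cell (2,1): code 0100 → (2.124,2.000)–(3.000,1.375)
cell (2,2): code 1110 → (2.000,2.273)–(2.124,2.000)
cell (2,3): code 1101 → (2.501,4.000)–(2.000,3.528)
cell (2,4): code 1000 → (3.000,4.209)–(2.501,4.000)
cell (3,0): code 0100 → (3.742,1.000)–(4.000,0.898)
cell (3,1): code 1110 → (3.000,1.375)–(3.742,1.000)
cell (3,4): code 1001 → (4.000,4.149)–(3.000,4.209)
cell (4,0): code 0110 → (4.000,0.898)–(5.000,0.893)
cell (4,3): code 1011 → (5.000,3.698)–(4.340,4.000)
cell (4,4): code 0001 → (4.340,4.000)–(4.000,4.149)
cell (5,0): code 0010 → (5.000,0.893)–(5.171,1.000)
cell (5,1): code 0011 → (5.171,1.000)–(5.911,2.000)
cell (5,2): code 0011 → (5.911,2.000)–(5.662,3.000)
cell (5,3): code 0001 → (5.662,3.000)–(5.000,3.698)
total: 16 segments, chained into 1 closed loop(s), length Σ = 11.606517

segments=16 loops=1 length=11.607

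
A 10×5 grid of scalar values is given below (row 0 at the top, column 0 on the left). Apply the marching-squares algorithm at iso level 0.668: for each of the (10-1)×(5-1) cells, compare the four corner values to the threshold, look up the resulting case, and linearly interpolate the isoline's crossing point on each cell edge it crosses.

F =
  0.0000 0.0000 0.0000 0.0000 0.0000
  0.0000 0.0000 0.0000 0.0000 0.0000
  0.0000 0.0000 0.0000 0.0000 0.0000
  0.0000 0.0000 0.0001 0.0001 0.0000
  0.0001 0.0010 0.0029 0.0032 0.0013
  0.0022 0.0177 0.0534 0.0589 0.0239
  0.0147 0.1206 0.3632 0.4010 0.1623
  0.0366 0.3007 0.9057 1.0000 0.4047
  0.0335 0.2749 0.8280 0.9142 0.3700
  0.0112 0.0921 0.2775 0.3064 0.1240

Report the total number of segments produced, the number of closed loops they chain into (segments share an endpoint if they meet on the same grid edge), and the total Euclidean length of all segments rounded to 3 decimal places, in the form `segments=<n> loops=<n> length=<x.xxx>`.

cell (6,1): code 0100 → (6.562,2.000)–(7.000,1.607)
cell (6,2): code 1100 → (6.446,3.000)–(6.562,2.000)
cell (6,3): code 1000 → (7.000,3.558)–(6.446,3.000)
cell (7,1): code 0110 → (7.000,1.607)–(8.000,1.711)
cell (7,3): code 1001 → (8.000,3.452)–(7.000,3.558)
cell (8,1): code 0010 → (8.000,1.711)–(8.291,2.000)
cell (8,2): code 0011 → (8.291,2.000)–(8.405,3.000)
cell (8,3): code 0001 → (8.405,3.000)–(8.000,3.452)
total: 8 segments, chained into 1 closed loop(s), length Σ = 6.416231

segments=8 loops=1 length=6.416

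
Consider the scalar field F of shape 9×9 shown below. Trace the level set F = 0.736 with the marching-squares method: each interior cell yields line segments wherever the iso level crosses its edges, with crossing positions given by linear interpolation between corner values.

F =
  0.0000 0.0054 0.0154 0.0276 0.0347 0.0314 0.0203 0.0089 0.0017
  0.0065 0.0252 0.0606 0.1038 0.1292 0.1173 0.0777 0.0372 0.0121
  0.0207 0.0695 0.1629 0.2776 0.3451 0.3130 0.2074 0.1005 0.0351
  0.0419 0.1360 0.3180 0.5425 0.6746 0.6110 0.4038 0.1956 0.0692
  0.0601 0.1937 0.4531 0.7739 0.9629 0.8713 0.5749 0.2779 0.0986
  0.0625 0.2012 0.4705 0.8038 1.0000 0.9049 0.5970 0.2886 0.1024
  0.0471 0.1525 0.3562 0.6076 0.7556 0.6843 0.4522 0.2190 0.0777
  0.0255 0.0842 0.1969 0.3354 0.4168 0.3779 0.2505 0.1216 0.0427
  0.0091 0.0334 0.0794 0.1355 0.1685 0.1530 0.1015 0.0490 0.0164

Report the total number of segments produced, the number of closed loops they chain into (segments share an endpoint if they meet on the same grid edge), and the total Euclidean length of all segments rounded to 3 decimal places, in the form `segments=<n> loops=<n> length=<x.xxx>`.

segments=12 loops=1 length=8.732

cell (3,2): code 0100 → (3.836,3.000)–(4.000,2.882)
cell (3,3): code 1100 → (3.213,4.000)–(3.836,3.000)
cell (3,4): code 1100 → (3.480,5.000)–(3.213,4.000)
cell (3,5): code 1000 → (4.000,5.456)–(3.480,5.000)
cell (4,2): code 0110 → (4.000,2.882)–(5.000,2.797)
cell (4,5): code 1001 → (5.000,5.549)–(4.000,5.456)
cell (5,2): code 0010 → (5.000,2.797)–(5.346,3.000)
cell (5,3): code 0111 → (5.346,3.000)–(6.000,3.868)
cell (5,4): code 1011 → (6.000,4.275)–(5.766,5.000)
cell (5,5): code 0001 → (5.766,5.000)–(5.000,5.549)
cell (6,3): code 0010 → (6.000,3.868)–(6.058,4.000)
cell (6,4): code 0001 → (6.058,4.000)–(6.000,4.275)
total: 12 segments, chained into 1 closed loop(s), length Σ = 8.732042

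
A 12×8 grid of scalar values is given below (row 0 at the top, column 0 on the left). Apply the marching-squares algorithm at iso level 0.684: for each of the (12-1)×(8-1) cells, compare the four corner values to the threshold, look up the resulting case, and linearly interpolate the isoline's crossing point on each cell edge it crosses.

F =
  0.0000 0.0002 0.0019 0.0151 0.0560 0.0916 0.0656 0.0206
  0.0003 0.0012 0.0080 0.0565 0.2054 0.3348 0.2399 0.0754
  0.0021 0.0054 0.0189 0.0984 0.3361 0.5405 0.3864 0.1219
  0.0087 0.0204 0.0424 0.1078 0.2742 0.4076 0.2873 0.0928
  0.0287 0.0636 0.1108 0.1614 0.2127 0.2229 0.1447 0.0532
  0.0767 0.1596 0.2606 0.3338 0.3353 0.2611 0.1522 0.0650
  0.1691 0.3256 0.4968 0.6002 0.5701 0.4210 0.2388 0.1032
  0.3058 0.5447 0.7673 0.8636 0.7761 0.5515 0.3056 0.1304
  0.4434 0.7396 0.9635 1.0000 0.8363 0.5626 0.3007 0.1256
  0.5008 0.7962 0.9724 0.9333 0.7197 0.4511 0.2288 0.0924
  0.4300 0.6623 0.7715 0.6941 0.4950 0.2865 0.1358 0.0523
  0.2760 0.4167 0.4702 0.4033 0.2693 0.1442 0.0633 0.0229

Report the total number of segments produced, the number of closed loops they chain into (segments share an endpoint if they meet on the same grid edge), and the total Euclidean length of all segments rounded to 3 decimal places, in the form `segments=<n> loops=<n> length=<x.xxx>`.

cell (6,1): code 0100 → (6.692,2.000)–(7.000,1.626)
cell (6,2): code 1100 → (6.318,3.000)–(6.692,2.000)
cell (6,3): code 1100 → (6.553,4.000)–(6.318,3.000)
cell (6,4): code 1000 → (7.000,4.410)–(6.553,4.000)
cell (7,0): code 0100 → (7.715,1.000)–(8.000,0.812)
cell (7,1): code 1110 → (7.000,1.626)–(7.715,1.000)
cell (7,4): code 1001 → (8.000,4.556)–(7.000,4.410)
cell (8,0): code 0110 → (8.000,0.812)–(9.000,0.620)
cell (8,4): code 1001 → (9.000,4.133)–(8.000,4.556)
cell (9,0): code 0010 → (9.000,0.620)–(9.838,1.000)
cell (9,1): code 0111 → (9.838,1.000)–(10.000,1.199)
cell (9,3): code 1011 → (10.000,3.051)–(9.159,4.000)
cell (9,4): code 0001 → (9.159,4.000)–(9.000,4.133)
cell (10,1): code 0010 → (10.000,1.199)–(10.290,2.000)
cell (10,2): code 0011 → (10.290,2.000)–(10.035,3.000)
cell (10,3): code 0001 → (10.035,3.000)–(10.000,3.051)
total: 16 segments, chained into 1 closed loop(s), length Σ = 12.190305

segments=16 loops=1 length=12.190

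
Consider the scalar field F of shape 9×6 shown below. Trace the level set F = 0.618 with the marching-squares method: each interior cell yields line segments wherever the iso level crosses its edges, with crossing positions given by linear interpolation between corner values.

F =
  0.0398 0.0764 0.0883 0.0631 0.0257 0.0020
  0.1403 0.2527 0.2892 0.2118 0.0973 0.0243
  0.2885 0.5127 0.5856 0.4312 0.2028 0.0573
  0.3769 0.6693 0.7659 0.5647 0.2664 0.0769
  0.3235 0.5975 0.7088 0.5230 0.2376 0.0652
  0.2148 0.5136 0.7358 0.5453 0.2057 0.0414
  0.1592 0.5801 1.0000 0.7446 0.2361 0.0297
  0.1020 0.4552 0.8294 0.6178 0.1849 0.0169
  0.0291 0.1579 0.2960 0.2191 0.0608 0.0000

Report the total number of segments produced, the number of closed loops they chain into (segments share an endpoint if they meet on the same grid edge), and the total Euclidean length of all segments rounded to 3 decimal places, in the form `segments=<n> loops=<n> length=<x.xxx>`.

segments=16 loops=1 length=12.875

cell (2,0): code 0100 → (2.672,1.000)–(3.000,0.825)
cell (2,1): code 1100 → (2.180,2.000)–(2.672,1.000)
cell (2,2): code 1000 → (3.000,2.735)–(2.180,2.000)
cell (3,0): code 0010 → (3.000,0.825)–(3.714,1.000)
cell (3,1): code 0111 → (3.714,1.000)–(4.000,1.184)
cell (3,2): code 1001 → (4.000,2.489)–(3.000,2.735)
cell (4,1): code 0110 → (4.000,1.184)–(5.000,1.470)
cell (4,2): code 1001 → (5.000,2.618)–(4.000,2.489)
cell (5,1): code 0110 → (5.000,1.470)–(6.000,1.090)
cell (5,2): code 1101 → (5.365,3.000)–(5.000,2.618)
cell (5,3): code 1000 → (6.000,3.249)–(5.365,3.000)
cell (6,1): code 0110 → (6.000,1.090)–(7.000,1.435)
cell (6,2): code 1011 → (7.000,2.999)–(6.998,3.000)
cell (6,3): code 0001 → (6.998,3.000)–(6.000,3.249)
cell (7,1): code 0010 → (7.000,1.435)–(7.396,2.000)
cell (7,2): code 0001 → (7.396,2.000)–(7.000,2.999)
total: 16 segments, chained into 1 closed loop(s), length Σ = 12.874951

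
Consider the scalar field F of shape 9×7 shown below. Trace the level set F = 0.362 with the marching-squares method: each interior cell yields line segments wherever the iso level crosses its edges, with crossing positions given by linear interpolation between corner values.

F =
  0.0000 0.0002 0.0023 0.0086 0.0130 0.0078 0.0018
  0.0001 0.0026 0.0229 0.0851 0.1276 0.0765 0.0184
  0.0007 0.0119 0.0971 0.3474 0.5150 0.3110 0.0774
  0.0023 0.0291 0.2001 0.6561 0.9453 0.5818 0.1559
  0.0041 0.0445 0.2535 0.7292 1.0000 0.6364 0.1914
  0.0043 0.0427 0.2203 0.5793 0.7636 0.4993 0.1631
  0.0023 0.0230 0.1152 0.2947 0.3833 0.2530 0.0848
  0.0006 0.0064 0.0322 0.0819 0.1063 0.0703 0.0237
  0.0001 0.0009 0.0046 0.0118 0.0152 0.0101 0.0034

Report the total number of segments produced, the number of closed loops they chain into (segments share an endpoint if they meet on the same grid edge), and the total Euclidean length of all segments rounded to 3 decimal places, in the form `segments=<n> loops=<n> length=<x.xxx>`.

cell (1,3): code 0100 → (1.605,4.000)–(2.000,3.087)
cell (1,4): code 1000 → (2.000,4.750)–(1.605,4.000)
cell (2,2): code 0100 → (2.047,3.000)–(3.000,2.355)
cell (2,3): code 1110 → (2.000,3.087)–(2.047,3.000)
cell (2,4): code 1101 → (2.188,5.000)–(2.000,4.750)
cell (2,5): code 1000 → (3.000,5.516)–(2.188,5.000)
cell (3,2): code 0110 → (3.000,2.355)–(4.000,2.228)
cell (3,5): code 1001 → (4.000,5.617)–(3.000,5.516)
cell (4,2): code 0110 → (4.000,2.228)–(5.000,2.395)
cell (4,5): code 1001 → (5.000,5.408)–(4.000,5.617)
cell (5,2): code 0010 → (5.000,2.395)–(5.764,3.000)
cell (5,3): code 0111 → (5.764,3.000)–(6.000,3.760)
cell (5,4): code 1011 → (6.000,4.163)–(5.557,5.000)
cell (5,5): code 0001 → (5.557,5.000)–(5.000,5.408)
cell (6,3): code 0010 → (6.000,3.760)–(6.077,4.000)
cell (6,4): code 0001 → (6.077,4.000)–(6.000,4.163)
total: 16 segments, chained into 1 closed loop(s), length Σ = 12.255420

segments=16 loops=1 length=12.255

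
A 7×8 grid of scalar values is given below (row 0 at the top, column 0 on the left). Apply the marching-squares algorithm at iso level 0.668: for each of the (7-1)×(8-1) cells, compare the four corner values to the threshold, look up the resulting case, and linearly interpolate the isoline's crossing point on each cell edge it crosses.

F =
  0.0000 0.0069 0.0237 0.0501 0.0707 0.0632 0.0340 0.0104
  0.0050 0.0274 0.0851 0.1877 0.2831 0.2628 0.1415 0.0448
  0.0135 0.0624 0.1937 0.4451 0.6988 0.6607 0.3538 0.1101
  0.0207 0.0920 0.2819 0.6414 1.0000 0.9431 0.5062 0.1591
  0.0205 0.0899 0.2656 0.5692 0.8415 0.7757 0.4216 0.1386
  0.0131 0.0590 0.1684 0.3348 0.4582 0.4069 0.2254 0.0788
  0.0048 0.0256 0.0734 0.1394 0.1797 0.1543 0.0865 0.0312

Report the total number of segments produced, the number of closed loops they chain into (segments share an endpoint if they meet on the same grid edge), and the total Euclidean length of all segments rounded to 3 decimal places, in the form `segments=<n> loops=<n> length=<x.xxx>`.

cell (1,3): code 0100 → (1.926,4.000)–(2.000,3.879)
cell (1,4): code 1000 → (2.000,4.808)–(1.926,4.000)
cell (2,3): code 0110 → (2.000,3.879)–(3.000,3.074)
cell (2,4): code 1101 → (2.026,5.000)–(2.000,4.808)
cell (2,5): code 1000 → (3.000,5.630)–(2.026,5.000)
cell (3,3): code 0110 → (3.000,3.074)–(4.000,3.363)
cell (3,5): code 1001 → (4.000,5.304)–(3.000,5.630)
cell (4,3): code 0010 → (4.000,3.363)–(4.453,4.000)
cell (4,4): code 0011 → (4.453,4.000)–(4.292,5.000)
cell (4,5): code 0001 → (4.292,5.000)–(4.000,5.304)
total: 10 segments, chained into 1 closed loop(s), length Σ = 7.899196

segments=10 loops=1 length=7.899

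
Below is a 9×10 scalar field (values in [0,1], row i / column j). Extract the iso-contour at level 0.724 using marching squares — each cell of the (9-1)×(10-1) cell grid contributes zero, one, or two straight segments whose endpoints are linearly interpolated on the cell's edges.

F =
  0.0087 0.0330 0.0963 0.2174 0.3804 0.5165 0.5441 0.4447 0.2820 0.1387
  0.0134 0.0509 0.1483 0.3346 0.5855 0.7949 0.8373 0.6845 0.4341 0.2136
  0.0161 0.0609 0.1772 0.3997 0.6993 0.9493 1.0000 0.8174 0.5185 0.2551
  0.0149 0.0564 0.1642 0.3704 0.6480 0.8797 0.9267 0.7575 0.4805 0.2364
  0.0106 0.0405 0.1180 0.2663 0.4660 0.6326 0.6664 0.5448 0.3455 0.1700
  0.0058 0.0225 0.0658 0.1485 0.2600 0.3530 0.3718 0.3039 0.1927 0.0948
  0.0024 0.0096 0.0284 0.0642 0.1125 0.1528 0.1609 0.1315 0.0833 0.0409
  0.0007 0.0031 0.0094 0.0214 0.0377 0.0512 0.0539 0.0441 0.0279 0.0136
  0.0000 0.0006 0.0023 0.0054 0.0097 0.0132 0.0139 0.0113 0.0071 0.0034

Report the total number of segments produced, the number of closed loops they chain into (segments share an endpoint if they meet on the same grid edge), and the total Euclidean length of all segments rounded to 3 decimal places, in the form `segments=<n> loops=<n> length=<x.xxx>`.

cell (0,4): code 0100 → (0.745,5.000)–(1.000,4.661)
cell (0,5): code 1100 → (0.614,6.000)–(0.745,5.000)
cell (0,6): code 1000 → (1.000,6.741)–(0.614,6.000)
cell (1,4): code 0110 → (1.000,4.661)–(2.000,4.099)
cell (1,6): code 1101 → (1.297,7.000)–(1.000,6.741)
cell (1,7): code 1000 → (2.000,7.312)–(1.297,7.000)
cell (2,4): code 0110 → (2.000,4.099)–(3.000,4.328)
cell (2,7): code 1001 → (3.000,7.121)–(2.000,7.312)
cell (3,4): code 0010 → (3.000,4.328)–(3.630,5.000)
cell (3,5): code 0011 → (3.630,5.000)–(3.779,6.000)
cell (3,6): code 0011 → (3.779,6.000)–(3.157,7.000)
cell (3,7): code 0001 → (3.157,7.000)–(3.000,7.121)
total: 12 segments, chained into 1 closed loop(s), length Σ = 9.931005

segments=12 loops=1 length=9.931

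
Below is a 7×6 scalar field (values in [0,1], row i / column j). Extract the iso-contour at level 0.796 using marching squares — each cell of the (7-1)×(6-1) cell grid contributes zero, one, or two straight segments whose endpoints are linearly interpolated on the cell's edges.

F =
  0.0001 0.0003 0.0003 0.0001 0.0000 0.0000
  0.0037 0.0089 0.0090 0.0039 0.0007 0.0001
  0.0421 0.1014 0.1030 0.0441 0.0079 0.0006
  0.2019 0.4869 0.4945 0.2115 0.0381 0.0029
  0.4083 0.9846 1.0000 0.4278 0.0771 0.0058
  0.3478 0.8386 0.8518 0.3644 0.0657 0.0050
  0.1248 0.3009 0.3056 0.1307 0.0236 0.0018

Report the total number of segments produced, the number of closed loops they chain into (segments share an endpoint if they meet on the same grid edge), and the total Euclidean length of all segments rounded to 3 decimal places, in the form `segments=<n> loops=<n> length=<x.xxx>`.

cell (3,0): code 0100 → (3.621,1.000)–(4.000,0.673)
cell (3,1): code 1100 → (3.596,2.000)–(3.621,1.000)
cell (3,2): code 1000 → (4.000,2.357)–(3.596,2.000)
cell (4,0): code 0110 → (4.000,0.673)–(5.000,0.913)
cell (4,2): code 1001 → (5.000,2.114)–(4.000,2.357)
cell (5,0): code 0010 → (5.000,0.913)–(5.079,1.000)
cell (5,1): code 0011 → (5.079,1.000)–(5.102,2.000)
cell (5,2): code 0001 → (5.102,2.000)–(5.000,2.114)
total: 8 segments, chained into 1 closed loop(s), length Σ = 5.368084

segments=8 loops=1 length=5.368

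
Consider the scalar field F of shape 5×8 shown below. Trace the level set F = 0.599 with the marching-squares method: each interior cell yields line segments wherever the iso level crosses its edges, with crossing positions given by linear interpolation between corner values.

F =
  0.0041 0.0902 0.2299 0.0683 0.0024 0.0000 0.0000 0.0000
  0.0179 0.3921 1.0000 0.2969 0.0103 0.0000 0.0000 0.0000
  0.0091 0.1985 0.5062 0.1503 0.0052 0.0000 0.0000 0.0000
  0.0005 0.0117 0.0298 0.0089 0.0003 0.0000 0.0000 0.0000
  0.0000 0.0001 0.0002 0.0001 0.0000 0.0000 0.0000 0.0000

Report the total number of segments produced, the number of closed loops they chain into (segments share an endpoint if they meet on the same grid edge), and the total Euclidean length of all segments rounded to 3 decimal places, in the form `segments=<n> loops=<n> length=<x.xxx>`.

cell (0,1): code 0100 → (0.479,2.000)–(1.000,1.340)
cell (0,2): code 1000 → (1.000,2.570)–(0.479,2.000)
cell (1,1): code 0010 → (1.000,1.340)–(1.812,2.000)
cell (1,2): code 0001 → (1.812,2.000)–(1.000,2.570)
total: 4 segments, chained into 1 closed loop(s), length Σ = 3.651250

segments=4 loops=1 length=3.651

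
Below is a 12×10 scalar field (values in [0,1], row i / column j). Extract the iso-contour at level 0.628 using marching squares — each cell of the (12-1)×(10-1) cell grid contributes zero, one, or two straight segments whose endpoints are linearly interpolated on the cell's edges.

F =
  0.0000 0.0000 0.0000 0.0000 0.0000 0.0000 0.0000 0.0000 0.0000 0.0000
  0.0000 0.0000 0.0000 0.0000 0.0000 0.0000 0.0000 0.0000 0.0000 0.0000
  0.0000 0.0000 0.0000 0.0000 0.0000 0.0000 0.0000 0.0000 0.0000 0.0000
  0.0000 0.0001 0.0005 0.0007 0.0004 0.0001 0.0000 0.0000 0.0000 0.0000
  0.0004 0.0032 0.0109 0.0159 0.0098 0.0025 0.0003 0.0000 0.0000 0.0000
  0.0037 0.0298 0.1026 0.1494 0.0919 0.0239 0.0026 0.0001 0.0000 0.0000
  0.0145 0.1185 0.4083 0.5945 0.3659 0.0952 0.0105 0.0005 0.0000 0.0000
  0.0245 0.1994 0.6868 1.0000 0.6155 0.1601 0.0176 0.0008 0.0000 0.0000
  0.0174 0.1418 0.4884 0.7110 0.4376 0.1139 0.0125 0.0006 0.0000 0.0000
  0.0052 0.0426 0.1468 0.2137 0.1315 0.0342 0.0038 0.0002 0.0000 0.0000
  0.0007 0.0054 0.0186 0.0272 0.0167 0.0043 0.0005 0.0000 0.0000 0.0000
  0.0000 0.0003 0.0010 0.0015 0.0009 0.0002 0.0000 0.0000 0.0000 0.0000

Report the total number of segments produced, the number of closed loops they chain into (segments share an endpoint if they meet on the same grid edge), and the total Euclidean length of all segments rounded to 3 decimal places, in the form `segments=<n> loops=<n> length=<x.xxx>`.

cell (6,1): code 0100 → (6.789,2.000)–(7.000,1.879)
cell (6,2): code 1100 → (6.083,3.000)–(6.789,2.000)
cell (6,3): code 1000 → (7.000,3.967)–(6.083,3.000)
cell (7,1): code 0010 → (7.000,1.879)–(7.296,2.000)
cell (7,2): code 0111 → (7.296,2.000)–(8.000,2.627)
cell (7,3): code 1001 → (8.000,3.304)–(7.000,3.967)
cell (8,2): code 0010 → (8.000,2.627)–(8.167,3.000)
cell (8,3): code 0001 → (8.167,3.000)–(8.000,3.304)
total: 8 segments, chained into 1 closed loop(s), length Σ = 6.018504

segments=8 loops=1 length=6.019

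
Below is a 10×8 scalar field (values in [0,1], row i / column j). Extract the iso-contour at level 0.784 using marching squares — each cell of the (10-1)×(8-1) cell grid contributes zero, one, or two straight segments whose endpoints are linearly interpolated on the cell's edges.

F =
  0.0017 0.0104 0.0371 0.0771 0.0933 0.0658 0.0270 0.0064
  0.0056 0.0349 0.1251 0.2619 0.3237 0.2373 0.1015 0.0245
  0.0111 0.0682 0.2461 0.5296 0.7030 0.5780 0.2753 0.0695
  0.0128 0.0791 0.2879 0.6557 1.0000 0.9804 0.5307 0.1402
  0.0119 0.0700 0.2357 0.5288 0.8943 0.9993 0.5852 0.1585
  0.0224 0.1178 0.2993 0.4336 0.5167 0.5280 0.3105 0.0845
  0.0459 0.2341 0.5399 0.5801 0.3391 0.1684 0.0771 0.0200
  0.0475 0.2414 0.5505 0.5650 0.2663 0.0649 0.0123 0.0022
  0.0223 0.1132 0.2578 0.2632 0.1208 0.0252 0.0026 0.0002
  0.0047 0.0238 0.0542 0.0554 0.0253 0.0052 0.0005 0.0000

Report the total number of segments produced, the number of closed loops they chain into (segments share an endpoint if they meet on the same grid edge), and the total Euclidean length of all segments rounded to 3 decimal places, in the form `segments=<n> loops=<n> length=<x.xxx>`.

cell (2,3): code 0100 → (2.273,4.000)–(3.000,3.373)
cell (2,4): code 1100 → (2.512,5.000)–(2.273,4.000)
cell (2,5): code 1000 → (3.000,5.437)–(2.512,5.000)
cell (3,3): code 0110 → (3.000,3.373)–(4.000,3.698)
cell (3,5): code 1001 → (4.000,5.520)–(3.000,5.437)
cell (4,3): code 0010 → (4.000,3.698)–(4.292,4.000)
cell (4,4): code 0011 → (4.292,4.000)–(4.457,5.000)
cell (4,5): code 0001 → (4.457,5.000)–(4.000,5.520)
total: 8 segments, chained into 1 closed loop(s), length Σ = 6.824321

segments=8 loops=1 length=6.824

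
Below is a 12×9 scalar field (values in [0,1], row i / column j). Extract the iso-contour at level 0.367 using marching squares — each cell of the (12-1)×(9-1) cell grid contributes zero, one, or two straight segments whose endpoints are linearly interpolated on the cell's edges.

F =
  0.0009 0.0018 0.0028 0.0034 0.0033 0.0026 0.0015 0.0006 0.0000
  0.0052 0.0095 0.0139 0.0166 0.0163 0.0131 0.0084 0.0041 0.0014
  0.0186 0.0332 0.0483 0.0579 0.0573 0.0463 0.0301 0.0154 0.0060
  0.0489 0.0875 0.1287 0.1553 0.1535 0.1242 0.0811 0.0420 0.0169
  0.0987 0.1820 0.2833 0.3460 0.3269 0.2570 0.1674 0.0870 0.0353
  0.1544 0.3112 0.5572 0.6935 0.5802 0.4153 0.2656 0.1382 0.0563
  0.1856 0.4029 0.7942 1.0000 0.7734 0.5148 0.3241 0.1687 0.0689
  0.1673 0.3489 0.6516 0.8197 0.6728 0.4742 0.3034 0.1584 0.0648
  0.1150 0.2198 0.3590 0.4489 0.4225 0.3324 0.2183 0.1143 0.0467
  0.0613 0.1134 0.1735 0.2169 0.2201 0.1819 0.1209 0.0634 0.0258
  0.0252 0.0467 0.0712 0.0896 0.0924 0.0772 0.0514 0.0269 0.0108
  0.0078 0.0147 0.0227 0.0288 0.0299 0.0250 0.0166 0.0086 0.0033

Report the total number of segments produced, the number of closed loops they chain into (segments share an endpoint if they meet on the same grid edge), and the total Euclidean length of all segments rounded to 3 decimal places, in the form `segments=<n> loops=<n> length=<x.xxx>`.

segments=18 loops=1 length=14.399

cell (4,1): code 0100 → (4.306,2.000)–(5.000,1.227)
cell (4,2): code 1100 → (4.060,3.000)–(4.306,2.000)
cell (4,3): code 1100 → (4.158,4.000)–(4.060,3.000)
cell (4,4): code 1100 → (4.695,5.000)–(4.158,4.000)
cell (4,5): code 1000 → (5.000,5.323)–(4.695,5.000)
cell (5,0): code 0100 → (5.609,1.000)–(6.000,0.835)
cell (5,1): code 1110 → (5.000,1.227)–(5.609,1.000)
cell (5,5): code 1001 → (6.000,5.775)–(5.000,5.323)
cell (6,0): code 0010 → (6.000,0.835)–(6.665,1.000)
cell (6,1): code 0111 → (6.665,1.000)–(7.000,1.060)
cell (6,5): code 1001 → (7.000,5.628)–(6.000,5.775)
cell (7,1): code 0010 → (7.000,1.060)–(7.973,2.000)
cell (7,2): code 0111 → (7.973,2.000)–(8.000,2.089)
cell (7,4): code 1011 → (8.000,4.616)–(7.756,5.000)
cell (7,5): code 0001 → (7.756,5.000)–(7.000,5.628)
cell (8,2): code 0010 → (8.000,2.089)–(8.353,3.000)
cell (8,3): code 0011 → (8.353,3.000)–(8.274,4.000)
cell (8,4): code 0001 → (8.274,4.000)–(8.000,4.616)
total: 18 segments, chained into 1 closed loop(s), length Σ = 14.398594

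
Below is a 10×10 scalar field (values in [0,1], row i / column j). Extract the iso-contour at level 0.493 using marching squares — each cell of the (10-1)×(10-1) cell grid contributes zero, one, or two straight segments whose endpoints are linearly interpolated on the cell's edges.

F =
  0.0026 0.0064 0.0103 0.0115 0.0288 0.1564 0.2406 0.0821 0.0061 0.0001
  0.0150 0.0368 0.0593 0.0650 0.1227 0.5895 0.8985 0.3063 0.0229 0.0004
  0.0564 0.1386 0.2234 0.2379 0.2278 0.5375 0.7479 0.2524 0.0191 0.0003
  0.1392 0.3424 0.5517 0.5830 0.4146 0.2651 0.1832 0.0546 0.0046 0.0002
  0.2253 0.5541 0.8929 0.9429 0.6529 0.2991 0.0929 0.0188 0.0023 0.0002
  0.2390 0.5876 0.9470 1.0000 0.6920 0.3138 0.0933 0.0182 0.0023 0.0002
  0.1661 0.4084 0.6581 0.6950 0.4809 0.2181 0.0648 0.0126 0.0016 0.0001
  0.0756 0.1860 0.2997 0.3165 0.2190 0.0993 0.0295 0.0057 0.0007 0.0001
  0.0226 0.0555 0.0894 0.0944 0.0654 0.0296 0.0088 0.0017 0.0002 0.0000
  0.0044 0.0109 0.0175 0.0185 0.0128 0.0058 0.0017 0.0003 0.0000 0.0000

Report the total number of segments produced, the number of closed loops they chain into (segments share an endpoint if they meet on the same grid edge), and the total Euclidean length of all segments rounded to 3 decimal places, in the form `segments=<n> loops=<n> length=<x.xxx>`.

segments=24 loops=2 length=18.157

cell (0,4): code 0100 → (0.777,5.000)–(1.000,4.793)
cell (0,5): code 1100 → (0.384,6.000)–(0.777,5.000)
cell (0,6): code 1000 → (1.000,6.685)–(0.384,6.000)
cell (1,4): code 0110 → (1.000,4.793)–(2.000,4.856)
cell (1,6): code 1001 → (2.000,6.514)–(1.000,6.685)
cell (2,1): code 0100 → (2.821,2.000)–(3.000,1.720)
cell (2,2): code 1100 → (2.739,3.000)–(2.821,2.000)
cell (2,3): code 1000 → (3.000,3.534)–(2.739,3.000)
cell (2,4): code 0010 → (2.000,4.856)–(2.163,5.000)
cell (2,5): code 0011 → (2.163,5.000)–(2.451,6.000)
cell (2,6): code 0001 → (2.451,6.000)–(2.000,6.514)
cell (3,0): code 0100 → (3.711,1.000)–(4.000,0.814)
cell (3,1): code 1110 → (3.000,1.720)–(3.711,1.000)
cell (3,3): code 1101 → (3.329,4.000)–(3.000,3.534)
cell (3,4): code 1000 → (4.000,4.452)–(3.329,4.000)
cell (4,0): code 0110 → (4.000,0.814)–(5.000,0.729)
cell (4,4): code 1001 → (5.000,4.526)–(4.000,4.452)
cell (5,0): code 0010 → (5.000,0.729)–(5.528,1.000)
cell (5,1): code 0111 → (5.528,1.000)–(6.000,1.339)
cell (5,3): code 1011 → (6.000,3.943)–(5.943,4.000)
cell (5,4): code 0001 → (5.943,4.000)–(5.000,4.526)
cell (6,1): code 0010 → (6.000,1.339)–(6.461,2.000)
cell (6,2): code 0011 → (6.461,2.000)–(6.534,3.000)
cell (6,3): code 0001 → (6.534,3.000)–(6.000,3.943)
total: 24 segments, chained into 2 closed loop(s), length Σ = 18.157306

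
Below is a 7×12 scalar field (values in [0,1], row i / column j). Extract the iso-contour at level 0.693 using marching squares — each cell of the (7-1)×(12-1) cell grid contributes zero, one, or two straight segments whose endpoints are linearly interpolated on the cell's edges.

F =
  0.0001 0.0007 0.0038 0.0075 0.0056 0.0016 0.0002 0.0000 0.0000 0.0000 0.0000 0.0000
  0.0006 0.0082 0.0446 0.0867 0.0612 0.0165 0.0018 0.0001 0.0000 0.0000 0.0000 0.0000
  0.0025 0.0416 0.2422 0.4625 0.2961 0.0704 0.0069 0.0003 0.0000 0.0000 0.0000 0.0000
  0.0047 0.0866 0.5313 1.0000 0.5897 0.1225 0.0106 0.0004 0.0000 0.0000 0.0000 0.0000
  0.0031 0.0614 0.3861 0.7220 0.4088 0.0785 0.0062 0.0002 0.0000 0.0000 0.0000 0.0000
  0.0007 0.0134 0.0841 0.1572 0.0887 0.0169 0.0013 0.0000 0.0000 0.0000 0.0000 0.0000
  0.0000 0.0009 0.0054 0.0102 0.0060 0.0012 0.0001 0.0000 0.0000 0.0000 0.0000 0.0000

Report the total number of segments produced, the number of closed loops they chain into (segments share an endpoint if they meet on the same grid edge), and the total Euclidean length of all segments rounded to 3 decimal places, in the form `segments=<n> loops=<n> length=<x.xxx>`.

cell (2,2): code 0100 → (2.429,3.000)–(3.000,2.345)
cell (2,3): code 1000 → (3.000,3.748)–(2.429,3.000)
cell (3,2): code 0110 → (3.000,2.345)–(4.000,2.914)
cell (3,3): code 1001 → (4.000,3.093)–(3.000,3.748)
cell (4,2): code 0010 → (4.000,2.914)–(4.051,3.000)
cell (4,3): code 0001 → (4.051,3.000)–(4.000,3.093)
total: 6 segments, chained into 1 closed loop(s), length Σ = 4.362852

segments=6 loops=1 length=4.363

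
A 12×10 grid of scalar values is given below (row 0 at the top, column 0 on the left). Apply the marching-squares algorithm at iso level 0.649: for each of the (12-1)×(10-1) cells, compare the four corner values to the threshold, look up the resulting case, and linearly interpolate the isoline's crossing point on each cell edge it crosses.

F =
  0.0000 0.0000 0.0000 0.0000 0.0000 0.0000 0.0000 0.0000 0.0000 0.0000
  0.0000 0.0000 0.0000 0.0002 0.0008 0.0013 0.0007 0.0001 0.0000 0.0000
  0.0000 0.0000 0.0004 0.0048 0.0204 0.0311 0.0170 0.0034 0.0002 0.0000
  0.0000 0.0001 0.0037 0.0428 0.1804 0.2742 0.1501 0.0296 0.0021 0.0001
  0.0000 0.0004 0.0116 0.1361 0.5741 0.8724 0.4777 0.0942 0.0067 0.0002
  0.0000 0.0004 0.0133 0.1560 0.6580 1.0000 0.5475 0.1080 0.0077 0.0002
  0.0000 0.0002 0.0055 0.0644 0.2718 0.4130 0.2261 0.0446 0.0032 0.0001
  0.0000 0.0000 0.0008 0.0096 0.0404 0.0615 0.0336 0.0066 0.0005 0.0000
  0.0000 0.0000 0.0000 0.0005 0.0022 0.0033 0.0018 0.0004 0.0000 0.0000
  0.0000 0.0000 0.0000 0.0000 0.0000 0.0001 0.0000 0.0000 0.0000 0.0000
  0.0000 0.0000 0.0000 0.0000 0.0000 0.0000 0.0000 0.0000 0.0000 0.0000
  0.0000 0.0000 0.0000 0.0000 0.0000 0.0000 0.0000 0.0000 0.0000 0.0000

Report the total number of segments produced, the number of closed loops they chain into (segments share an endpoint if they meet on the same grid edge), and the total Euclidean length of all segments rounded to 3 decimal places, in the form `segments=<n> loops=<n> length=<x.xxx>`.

cell (3,4): code 0100 → (3.627,5.000)–(4.000,4.251)
cell (3,5): code 1000 → (4.000,5.566)–(3.627,5.000)
cell (4,3): code 0100 → (4.893,4.000)–(5.000,3.982)
cell (4,4): code 1110 → (4.000,4.251)–(4.893,4.000)
cell (4,5): code 1001 → (5.000,5.776)–(4.000,5.566)
cell (5,3): code 0010 → (5.000,3.982)–(5.023,4.000)
cell (5,4): code 0011 → (5.023,4.000)–(5.598,5.000)
cell (5,5): code 0001 → (5.598,5.000)–(5.000,5.776)
total: 8 segments, chained into 1 closed loop(s), length Σ = 5.735005

segments=8 loops=1 length=5.735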